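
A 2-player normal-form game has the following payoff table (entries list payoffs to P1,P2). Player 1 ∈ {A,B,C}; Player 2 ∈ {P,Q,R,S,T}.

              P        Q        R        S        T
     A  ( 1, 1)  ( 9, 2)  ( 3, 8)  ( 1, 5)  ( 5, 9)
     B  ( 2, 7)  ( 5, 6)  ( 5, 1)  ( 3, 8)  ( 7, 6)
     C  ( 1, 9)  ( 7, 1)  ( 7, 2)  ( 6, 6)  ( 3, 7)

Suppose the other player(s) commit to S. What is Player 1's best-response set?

argmax u_1 = {C}

u_1(A vs S) = 1
u_1(B vs S) = 3
u_1(C vs S) = 6
max payoff 6 at {C}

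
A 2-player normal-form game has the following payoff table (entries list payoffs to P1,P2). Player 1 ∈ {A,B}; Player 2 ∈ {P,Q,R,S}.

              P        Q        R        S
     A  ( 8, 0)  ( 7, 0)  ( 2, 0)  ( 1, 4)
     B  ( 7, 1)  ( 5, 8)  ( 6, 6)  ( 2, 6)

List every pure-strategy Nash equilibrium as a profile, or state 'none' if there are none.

PSNE: ∅

(A,P): not NE [P2→S gives 4>0]
(A,Q): not NE [P2→S gives 4>0]
(A,R): not NE [P1→B gives 6>2; P2→S gives 4>0]
(A,S): not NE [P1→B gives 2>1]
(B,P): not NE [P1→A gives 8>7; P2→Q gives 8>1]
(B,Q): not NE [P1→A gives 7>5]
(B,R): not NE [P2→Q gives 8>6]
(B,S): not NE [P2→Q gives 8>6]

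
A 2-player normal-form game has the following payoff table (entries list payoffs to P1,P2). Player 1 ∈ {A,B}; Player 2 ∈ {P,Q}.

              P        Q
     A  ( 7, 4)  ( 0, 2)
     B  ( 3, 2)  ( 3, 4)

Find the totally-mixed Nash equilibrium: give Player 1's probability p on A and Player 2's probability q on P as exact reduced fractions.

P1 indiff ⇒ q·7+(1-q)·0 = q·3+(1-q)·3 ⇒ q(4) = (1-q)(3) ⇒ q = 3/7
P2 indiff ⇒ p·4+(1-p)·2 = p·2+(1-p)·4 ⇒ p(2) = (1-p)(2) ⇒ p = 1/2

(p,q) = (1/2, 3/7)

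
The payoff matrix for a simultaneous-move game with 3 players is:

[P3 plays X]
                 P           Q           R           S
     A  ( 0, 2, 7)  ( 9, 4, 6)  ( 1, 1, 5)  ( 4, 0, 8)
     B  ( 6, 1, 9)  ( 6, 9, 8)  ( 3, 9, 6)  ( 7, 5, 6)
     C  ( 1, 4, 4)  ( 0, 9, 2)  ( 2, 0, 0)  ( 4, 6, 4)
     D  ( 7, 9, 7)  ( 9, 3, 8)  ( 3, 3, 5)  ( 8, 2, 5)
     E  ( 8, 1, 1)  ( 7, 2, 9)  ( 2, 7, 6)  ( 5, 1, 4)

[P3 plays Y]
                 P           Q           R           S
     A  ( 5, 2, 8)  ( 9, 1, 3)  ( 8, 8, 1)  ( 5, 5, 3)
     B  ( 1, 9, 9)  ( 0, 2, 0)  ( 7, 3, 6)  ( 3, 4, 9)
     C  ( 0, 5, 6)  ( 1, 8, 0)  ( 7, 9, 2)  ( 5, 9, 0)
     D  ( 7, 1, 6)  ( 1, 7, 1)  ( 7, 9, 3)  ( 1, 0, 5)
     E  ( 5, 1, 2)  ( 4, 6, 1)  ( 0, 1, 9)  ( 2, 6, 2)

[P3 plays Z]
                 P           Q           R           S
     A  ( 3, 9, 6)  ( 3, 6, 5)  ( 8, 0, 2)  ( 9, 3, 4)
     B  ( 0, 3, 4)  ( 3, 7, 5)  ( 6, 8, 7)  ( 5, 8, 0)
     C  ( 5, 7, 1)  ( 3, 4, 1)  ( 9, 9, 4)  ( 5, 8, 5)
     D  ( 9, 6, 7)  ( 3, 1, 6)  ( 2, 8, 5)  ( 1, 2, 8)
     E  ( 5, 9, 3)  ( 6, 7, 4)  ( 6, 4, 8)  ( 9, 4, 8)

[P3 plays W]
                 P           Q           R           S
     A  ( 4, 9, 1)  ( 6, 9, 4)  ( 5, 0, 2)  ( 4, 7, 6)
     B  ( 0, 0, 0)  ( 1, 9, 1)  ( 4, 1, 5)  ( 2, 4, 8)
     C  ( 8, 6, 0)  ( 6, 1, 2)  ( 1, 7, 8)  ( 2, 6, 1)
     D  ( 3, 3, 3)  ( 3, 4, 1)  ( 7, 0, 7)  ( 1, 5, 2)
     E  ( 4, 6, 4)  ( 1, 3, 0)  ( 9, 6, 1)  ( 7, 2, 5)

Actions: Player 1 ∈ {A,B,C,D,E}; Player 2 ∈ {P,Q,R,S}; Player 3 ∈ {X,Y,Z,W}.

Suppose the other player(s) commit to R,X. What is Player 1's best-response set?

u_1(A vs R,X) = 1
u_1(B vs R,X) = 3
u_1(C vs R,X) = 2
u_1(D vs R,X) = 3
u_1(E vs R,X) = 2
max payoff 3 at {B,D}

argmax u_1 = {B,D}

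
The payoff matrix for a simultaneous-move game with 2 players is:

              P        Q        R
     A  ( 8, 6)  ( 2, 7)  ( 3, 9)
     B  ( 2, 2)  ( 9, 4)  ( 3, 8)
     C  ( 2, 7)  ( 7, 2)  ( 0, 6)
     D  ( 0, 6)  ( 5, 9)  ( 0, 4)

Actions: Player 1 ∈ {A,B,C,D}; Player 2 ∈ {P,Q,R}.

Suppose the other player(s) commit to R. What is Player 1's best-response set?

argmax u_1 = {A,B}

u_1(A vs R) = 3
u_1(B vs R) = 3
u_1(C vs R) = 0
u_1(D vs R) = 0
max payoff 3 at {A,B}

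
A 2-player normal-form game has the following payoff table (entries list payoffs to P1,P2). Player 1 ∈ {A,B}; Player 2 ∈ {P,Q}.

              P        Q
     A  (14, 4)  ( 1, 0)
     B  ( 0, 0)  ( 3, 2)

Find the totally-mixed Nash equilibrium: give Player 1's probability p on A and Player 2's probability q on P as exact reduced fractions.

P1 indiff ⇒ q·14+(1-q)·1 = q·0+(1-q)·3 ⇒ q(14) = (1-q)(2) ⇒ q = 1/8
P2 indiff ⇒ p·4+(1-p)·0 = p·0+(1-p)·2 ⇒ p(4) = (1-p)(2) ⇒ p = 1/3

p=1/3, q=1/8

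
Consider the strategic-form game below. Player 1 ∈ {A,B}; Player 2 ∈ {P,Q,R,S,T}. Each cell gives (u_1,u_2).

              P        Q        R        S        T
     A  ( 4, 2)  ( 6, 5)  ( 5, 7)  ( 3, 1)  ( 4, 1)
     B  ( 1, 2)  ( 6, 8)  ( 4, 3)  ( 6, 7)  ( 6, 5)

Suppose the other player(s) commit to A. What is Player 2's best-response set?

u_2(P vs A) = 2
u_2(Q vs A) = 5
u_2(R vs A) = 7
u_2(S vs A) = 1
u_2(T vs A) = 1
max payoff 7 at {R}

argmax u_2 = {R}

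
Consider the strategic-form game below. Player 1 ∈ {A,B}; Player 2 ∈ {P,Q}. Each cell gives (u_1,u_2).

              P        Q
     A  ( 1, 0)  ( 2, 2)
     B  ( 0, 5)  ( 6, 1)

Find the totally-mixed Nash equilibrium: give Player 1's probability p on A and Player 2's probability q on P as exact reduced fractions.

P1 indiff ⇒ q·1+(1-q)·2 = q·0+(1-q)·6 ⇒ q(1) = (1-q)(4) ⇒ q = 4/5
P2 indiff ⇒ p·0+(1-p)·5 = p·2+(1-p)·1 ⇒ p(-2) = (1-p)(-4) ⇒ p = 2/3

P1 mixes 2/3 on A; P2 mixes 4/5 on P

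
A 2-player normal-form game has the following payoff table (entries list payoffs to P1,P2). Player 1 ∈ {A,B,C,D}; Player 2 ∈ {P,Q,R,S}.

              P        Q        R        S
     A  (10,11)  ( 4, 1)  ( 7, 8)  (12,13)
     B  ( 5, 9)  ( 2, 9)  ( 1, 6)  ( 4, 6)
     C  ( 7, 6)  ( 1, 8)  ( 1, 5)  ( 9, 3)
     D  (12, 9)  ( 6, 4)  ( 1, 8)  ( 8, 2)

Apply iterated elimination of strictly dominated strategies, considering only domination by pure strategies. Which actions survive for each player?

Survivors P1:{A,D} P2:{P,S}

P1 drop B (A beats it: P:10>5 Q:4>2 R:7>1 S:12>4)
P1 drop C (A beats it: P:10>7 Q:4>1 R:7>1 S:12>9)
P2 drop Q (P beats it: A:11>1 D:9>4)
P2 drop R (P beats it: A:11>8 D:9>8)
P1→{A,D} P2→{P,S}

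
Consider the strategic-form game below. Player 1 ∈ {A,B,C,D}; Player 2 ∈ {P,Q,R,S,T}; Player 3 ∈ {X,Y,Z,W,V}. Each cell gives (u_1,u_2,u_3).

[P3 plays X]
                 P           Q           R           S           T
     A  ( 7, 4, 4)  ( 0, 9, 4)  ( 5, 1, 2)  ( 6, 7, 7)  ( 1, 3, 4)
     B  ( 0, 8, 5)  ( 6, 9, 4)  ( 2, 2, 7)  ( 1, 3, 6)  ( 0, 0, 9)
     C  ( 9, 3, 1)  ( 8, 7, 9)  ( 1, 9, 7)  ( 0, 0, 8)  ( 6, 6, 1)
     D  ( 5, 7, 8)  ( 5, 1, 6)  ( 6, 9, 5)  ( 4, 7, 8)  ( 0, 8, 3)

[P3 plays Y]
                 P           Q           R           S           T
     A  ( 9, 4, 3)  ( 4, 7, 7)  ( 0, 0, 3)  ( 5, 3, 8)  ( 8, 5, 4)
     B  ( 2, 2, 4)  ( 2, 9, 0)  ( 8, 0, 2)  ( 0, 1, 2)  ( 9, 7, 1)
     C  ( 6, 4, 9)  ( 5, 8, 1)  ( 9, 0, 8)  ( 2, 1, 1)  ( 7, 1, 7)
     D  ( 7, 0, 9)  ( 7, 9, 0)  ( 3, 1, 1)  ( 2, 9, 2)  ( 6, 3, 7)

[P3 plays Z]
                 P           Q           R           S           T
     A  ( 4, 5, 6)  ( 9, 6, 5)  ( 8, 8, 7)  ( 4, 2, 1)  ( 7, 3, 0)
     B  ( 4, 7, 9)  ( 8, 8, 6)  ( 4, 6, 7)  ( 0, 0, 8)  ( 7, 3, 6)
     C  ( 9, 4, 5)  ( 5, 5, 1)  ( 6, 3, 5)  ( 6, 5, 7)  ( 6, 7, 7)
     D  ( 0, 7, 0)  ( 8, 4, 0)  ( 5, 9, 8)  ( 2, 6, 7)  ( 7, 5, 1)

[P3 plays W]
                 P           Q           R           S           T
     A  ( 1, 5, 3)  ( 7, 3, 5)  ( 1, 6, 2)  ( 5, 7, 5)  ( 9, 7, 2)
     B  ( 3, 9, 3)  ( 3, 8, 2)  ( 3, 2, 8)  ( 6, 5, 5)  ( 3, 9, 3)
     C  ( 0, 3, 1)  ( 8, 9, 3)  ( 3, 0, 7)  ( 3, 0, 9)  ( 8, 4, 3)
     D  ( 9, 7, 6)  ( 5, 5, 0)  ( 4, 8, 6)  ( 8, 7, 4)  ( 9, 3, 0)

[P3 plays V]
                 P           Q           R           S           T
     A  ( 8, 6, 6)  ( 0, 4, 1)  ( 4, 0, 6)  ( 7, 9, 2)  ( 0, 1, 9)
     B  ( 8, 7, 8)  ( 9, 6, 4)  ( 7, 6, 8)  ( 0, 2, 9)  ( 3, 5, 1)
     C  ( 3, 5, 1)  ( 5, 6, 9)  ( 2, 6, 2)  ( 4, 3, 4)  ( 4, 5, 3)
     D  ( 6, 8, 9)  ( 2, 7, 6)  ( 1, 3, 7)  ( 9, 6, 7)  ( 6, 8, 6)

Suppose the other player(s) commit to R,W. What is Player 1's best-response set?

u_1(A vs R,W) = 1
u_1(B vs R,W) = 3
u_1(C vs R,W) = 3
u_1(D vs R,W) = 4
max payoff 4 at {D}

argmax u_1 = {D}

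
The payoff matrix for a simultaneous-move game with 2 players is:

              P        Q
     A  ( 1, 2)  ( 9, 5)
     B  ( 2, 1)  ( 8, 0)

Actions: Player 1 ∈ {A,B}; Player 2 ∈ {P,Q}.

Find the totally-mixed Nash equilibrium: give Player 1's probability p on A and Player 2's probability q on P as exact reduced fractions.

p=1/4, q=1/2

P1 indiff ⇒ q·1+(1-q)·9 = q·2+(1-q)·8 ⇒ q(-1) = (1-q)(-1) ⇒ q = 1/2
P2 indiff ⇒ p·2+(1-p)·1 = p·5+(1-p)·0 ⇒ p(-3) = (1-p)(-1) ⇒ p = 1/4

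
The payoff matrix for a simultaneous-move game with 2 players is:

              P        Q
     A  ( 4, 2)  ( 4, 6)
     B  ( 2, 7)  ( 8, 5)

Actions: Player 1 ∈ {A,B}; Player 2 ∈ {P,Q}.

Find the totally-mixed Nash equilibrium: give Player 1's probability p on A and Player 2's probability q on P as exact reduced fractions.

p=1/3, q=2/3

P1 indiff ⇒ q·4+(1-q)·4 = q·2+(1-q)·8 ⇒ q(2) = (1-q)(4) ⇒ q = 2/3
P2 indiff ⇒ p·2+(1-p)·7 = p·6+(1-p)·5 ⇒ p(-4) = (1-p)(-2) ⇒ p = 1/3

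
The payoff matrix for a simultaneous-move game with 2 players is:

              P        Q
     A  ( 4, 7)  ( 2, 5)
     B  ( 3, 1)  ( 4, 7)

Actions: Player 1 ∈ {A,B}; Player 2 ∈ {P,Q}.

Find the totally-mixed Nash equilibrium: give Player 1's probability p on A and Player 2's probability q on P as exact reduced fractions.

(p,q) = (3/4, 2/3)

P1 indiff ⇒ q·4+(1-q)·2 = q·3+(1-q)·4 ⇒ q(1) = (1-q)(2) ⇒ q = 2/3
P2 indiff ⇒ p·7+(1-p)·1 = p·5+(1-p)·7 ⇒ p(2) = (1-p)(6) ⇒ p = 3/4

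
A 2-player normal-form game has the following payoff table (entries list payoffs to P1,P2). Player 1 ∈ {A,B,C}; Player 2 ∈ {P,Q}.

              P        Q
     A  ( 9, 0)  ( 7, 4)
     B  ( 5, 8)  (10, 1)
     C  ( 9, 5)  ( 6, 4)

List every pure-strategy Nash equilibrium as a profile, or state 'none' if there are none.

Nash profiles: (C,P)

(A,P): not NE [P2→Q gives 4>0]
(A,Q): not NE [P1→B gives 10>7]
(B,P): not NE [P1→C gives 9>5]
(B,Q): not NE [P2→P gives 8>1]
(C,P): NE
(C,Q): not NE [P1→B gives 10>6; P2→P gives 5>4]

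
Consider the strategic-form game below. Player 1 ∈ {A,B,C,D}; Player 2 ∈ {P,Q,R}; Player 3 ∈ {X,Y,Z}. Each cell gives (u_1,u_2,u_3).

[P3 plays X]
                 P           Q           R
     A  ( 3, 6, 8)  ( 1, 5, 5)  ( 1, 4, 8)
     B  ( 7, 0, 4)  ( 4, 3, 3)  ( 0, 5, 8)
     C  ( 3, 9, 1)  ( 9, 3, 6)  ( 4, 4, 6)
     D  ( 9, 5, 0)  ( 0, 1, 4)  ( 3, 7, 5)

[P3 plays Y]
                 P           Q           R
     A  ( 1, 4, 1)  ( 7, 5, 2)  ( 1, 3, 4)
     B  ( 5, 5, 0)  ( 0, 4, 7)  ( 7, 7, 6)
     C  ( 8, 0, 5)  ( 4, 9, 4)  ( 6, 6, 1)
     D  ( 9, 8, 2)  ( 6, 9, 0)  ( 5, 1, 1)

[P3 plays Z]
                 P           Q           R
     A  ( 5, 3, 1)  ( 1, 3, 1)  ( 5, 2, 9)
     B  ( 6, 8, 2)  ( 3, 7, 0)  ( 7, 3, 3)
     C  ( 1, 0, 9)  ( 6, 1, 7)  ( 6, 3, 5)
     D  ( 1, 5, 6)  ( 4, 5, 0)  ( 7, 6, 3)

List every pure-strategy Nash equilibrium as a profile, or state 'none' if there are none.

No pure NE.

(A,P,X): not NE [P1→D gives 9>3]
(A,P,Y): not NE [P1→D gives 9>1; P2→Q gives 5>4; P3→X gives 8>1]
(A,P,Z): not NE [P1→B gives 6>5; P3→X gives 8>1]
(A,Q,X): not NE [P1→C gives 9>1; P2→P gives 6>5]
(A,Q,Y): not NE [P3→X gives 5>2]
(A,Q,Z): not NE [P1→C gives 6>1; P3→X gives 5>1]
(A,R,X): not NE [P1→C gives 4>1; P2→P gives 6>4; P3→Z gives 9>8]
(A,R,Y): not NE [P1→B gives 7>1; P2→Q gives 5>3; P3→Z gives 9>4]
(A,R,Z): not NE [P1→D gives 7>5; P2→Q gives 3>2]
(B,P,X): not NE [P1→D gives 9>7; P2→R gives 5>0]
(B,P,Y): not NE [P1→D gives 9>5; P2→R gives 7>5; P3→X gives 4>0]
(B,P,Z): not NE [P3→X gives 4>2]
(B,Q,X): not NE [P1→C gives 9>4; P2→R gives 5>3; P3→Y gives 7>3]
(B,Q,Y): not NE [P1→A gives 7>0; P2→R gives 7>4]
(B,Q,Z): not NE [P1→C gives 6>3; P2→P gives 8>7; P3→Y gives 7>0]
(B,R,X): not NE [P1→C gives 4>0]
(B,R,Y): not NE [P3→X gives 8>6]
(B,R,Z): not NE [P2→P gives 8>3; P3→X gives 8>3]
(C,P,X): not NE [P1→D gives 9>3; P3→Z gives 9>1]
(C,P,Y): not NE [P1→D gives 9>8; P2→Q gives 9>0; P3→Z gives 9>5]
(C,P,Z): not NE [P1→B gives 6>1; P2→R gives 3>0]
(C,Q,X): not NE [P2→P gives 9>3; P3→Z gives 7>6]
(C,Q,Y): not NE [P1→A gives 7>4; P3→Z gives 7>4]
(C,Q,Z): not NE [P2→R gives 3>1]
(C,R,X): not NE [P2→P gives 9>4]
(C,R,Y): not NE [P1→B gives 7>6; P2→Q gives 9>6; P3→X gives 6>1]
(C,R,Z): not NE [P1→D gives 7>6; P3→X gives 6>5]
(D,P,X): not NE [P2→R gives 7>5; P3→Z gives 6>0]
(D,P,Y): not NE [P2→Q gives 9>8; P3→Z gives 6>2]
(D,P,Z): not NE [P1→B gives 6>1; P2→R gives 6>5]
(D,Q,X): not NE [P1→C gives 9>0; P2→R gives 7>1]
(D,Q,Y): not NE [P1→A gives 7>6; P3→X gives 4>0]
(D,Q,Z): not NE [P1→C gives 6>4; P2→R gives 6>5; P3→X gives 4>0]
(D,R,X): not NE [P1→C gives 4>3]
(D,R,Y): not NE [P1→B gives 7>5; P2→Q gives 9>1; P3→X gives 5>1]
(D,R,Z): not NE [P3→X gives 5>3]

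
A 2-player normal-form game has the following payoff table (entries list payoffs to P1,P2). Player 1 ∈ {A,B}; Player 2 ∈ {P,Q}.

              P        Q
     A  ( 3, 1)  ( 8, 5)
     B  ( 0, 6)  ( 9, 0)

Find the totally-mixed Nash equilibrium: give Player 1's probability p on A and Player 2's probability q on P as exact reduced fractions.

P1 indiff ⇒ q·3+(1-q)·8 = q·0+(1-q)·9 ⇒ q(3) = (1-q)(1) ⇒ q = 1/4
P2 indiff ⇒ p·1+(1-p)·6 = p·5+(1-p)·0 ⇒ p(-4) = (1-p)(-6) ⇒ p = 3/5

p=3/5, q=1/4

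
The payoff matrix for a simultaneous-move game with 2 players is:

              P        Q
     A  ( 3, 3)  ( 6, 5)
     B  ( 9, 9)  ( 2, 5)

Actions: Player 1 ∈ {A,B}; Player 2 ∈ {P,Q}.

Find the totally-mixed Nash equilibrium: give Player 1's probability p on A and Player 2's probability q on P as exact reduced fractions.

P1 indiff ⇒ q·3+(1-q)·6 = q·9+(1-q)·2 ⇒ q(-6) = (1-q)(-4) ⇒ q = 2/5
P2 indiff ⇒ p·3+(1-p)·9 = p·5+(1-p)·5 ⇒ p(-2) = (1-p)(-4) ⇒ p = 2/3

(p,q) = (2/3, 2/5)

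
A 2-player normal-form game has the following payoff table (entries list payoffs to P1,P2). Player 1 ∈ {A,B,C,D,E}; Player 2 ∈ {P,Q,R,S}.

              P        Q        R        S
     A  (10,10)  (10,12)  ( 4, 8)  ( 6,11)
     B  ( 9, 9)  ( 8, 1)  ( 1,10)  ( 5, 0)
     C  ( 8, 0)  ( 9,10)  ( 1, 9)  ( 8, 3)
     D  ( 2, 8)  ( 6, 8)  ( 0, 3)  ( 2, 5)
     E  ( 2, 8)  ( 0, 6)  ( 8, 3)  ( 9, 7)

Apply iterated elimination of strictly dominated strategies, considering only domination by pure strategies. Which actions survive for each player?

IESDS → P1:{A,C,E} P2:{P,Q,S}

P1 drop B (A beats it: P:10>9 Q:10>8 R:4>1 S:6>5)
P1 drop D (A beats it: P:10>2 Q:10>6 R:4>0 S:6>2)
P2 drop R (Q beats it: A:12>8 C:10>9 E:6>3)
P1→{A,C,E} P2→{P,Q,S}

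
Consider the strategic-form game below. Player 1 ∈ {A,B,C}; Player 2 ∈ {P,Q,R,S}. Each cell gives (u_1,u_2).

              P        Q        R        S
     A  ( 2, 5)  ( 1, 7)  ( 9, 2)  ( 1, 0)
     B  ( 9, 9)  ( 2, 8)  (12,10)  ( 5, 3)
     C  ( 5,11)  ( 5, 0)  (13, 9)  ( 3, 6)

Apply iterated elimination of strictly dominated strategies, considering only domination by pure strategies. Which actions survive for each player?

P1 drop A (B beats it: P:9>2 Q:2>1 R:12>9 S:5>1)
P2 drop Q (P beats it: B:9>8 C:11>0)
P2 drop S (P beats it: B:9>3 C:11>6)
P1→{B,C} P2→{P,R}

IESDS → P1:{B,C} P2:{P,R}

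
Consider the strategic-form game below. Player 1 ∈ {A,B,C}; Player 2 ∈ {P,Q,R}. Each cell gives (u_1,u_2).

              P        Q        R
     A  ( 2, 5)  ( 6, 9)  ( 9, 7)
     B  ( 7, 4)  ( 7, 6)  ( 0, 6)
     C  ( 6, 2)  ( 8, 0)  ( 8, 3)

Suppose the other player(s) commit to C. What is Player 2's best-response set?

argmax u_2 = {R}

u_2(P vs C) = 2
u_2(Q vs C) = 0
u_2(R vs C) = 3
max payoff 3 at {R}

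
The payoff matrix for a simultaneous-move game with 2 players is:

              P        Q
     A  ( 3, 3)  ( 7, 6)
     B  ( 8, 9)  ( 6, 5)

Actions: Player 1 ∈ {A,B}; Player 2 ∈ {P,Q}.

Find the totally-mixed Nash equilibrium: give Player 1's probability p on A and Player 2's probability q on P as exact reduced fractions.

P1 indiff ⇒ q·3+(1-q)·7 = q·8+(1-q)·6 ⇒ q(-5) = (1-q)(-1) ⇒ q = 1/6
P2 indiff ⇒ p·3+(1-p)·9 = p·6+(1-p)·5 ⇒ p(-3) = (1-p)(-4) ⇒ p = 4/7

p=4/7, q=1/6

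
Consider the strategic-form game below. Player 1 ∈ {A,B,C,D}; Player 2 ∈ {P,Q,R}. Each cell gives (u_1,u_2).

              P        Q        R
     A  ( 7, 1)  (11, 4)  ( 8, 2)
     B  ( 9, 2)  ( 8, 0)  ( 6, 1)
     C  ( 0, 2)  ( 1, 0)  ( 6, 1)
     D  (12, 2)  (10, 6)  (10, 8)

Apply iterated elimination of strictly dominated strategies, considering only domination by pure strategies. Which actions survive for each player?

Survivors P1:{A,D} P2:{Q,R}

P1 drop B (D beats it: P:12>9 Q:10>8 R:10>6)
P1 drop C (A beats it: P:7>0 Q:11>1 R:8>6)
P2 drop P (Q beats it: A:4>1 D:6>2)
P1→{A,D} P2→{Q,R}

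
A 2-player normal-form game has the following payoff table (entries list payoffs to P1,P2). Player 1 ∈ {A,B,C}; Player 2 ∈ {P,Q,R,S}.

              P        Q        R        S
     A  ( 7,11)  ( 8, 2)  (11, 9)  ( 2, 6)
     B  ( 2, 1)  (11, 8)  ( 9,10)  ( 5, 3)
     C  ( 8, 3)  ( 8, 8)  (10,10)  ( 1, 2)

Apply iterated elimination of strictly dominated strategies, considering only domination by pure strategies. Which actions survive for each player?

P2 drop Q (R beats it: A:9>2 B:10>8 C:10>8)
P2 drop S (R beats it: A:9>6 B:10>3 C:10>2)
P1 drop B (A beats it: P:7>2 R:11>9)
P1→{A,C} P2→{P,R}

Survivors P1:{A,C} P2:{P,R}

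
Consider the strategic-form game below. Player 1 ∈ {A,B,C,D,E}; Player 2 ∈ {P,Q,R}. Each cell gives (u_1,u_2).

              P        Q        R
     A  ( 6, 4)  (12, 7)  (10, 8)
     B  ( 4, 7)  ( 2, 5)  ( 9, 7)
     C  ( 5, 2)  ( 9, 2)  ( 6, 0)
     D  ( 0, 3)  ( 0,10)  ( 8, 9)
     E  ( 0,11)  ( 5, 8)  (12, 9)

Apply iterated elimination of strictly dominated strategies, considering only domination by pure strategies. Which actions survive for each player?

Survivors P1:{A,E} P2:{P,R}

P1 drop B (A beats it: P:6>4 Q:12>2 R:10>9)
P1 drop C (A beats it: P:6>5 Q:12>9 R:10>6)
P1 drop D (A beats it: P:6>0 Q:12>0 R:10>8)
P2 drop Q (R beats it: A:8>7 E:9>8)
P1→{A,E} P2→{P,R}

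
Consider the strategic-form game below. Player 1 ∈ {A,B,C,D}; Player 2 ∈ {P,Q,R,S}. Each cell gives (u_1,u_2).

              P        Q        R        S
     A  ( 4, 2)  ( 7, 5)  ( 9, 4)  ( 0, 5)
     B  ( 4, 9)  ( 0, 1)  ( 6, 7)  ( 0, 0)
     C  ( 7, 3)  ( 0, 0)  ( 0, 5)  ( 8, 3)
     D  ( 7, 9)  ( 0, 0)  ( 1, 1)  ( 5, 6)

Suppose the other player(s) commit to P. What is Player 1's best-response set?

u_1(A vs P) = 4
u_1(B vs P) = 4
u_1(C vs P) = 7
u_1(D vs P) = 7
max payoff 7 at {C,D}

BR_1 = {C,D}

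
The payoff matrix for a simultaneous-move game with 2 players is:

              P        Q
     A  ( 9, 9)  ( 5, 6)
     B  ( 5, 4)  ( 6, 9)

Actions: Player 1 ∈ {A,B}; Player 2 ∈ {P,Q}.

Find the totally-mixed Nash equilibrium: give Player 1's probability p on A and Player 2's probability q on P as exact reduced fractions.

P1 indiff ⇒ q·9+(1-q)·5 = q·5+(1-q)·6 ⇒ q(4) = (1-q)(1) ⇒ q = 1/5
P2 indiff ⇒ p·9+(1-p)·4 = p·6+(1-p)·9 ⇒ p(3) = (1-p)(5) ⇒ p = 5/8

(p,q) = (5/8, 1/5)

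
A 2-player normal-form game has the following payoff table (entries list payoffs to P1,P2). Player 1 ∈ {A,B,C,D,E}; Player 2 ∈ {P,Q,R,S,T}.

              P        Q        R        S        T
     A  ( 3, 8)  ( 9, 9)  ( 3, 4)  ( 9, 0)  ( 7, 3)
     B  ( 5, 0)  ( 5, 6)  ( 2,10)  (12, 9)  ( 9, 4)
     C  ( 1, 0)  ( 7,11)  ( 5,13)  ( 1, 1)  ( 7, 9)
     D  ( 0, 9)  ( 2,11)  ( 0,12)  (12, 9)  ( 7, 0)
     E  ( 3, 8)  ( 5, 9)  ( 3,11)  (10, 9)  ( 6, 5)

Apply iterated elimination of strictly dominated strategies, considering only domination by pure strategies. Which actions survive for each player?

P2 drop P (Q beats it: A:9>8 B:6>0 C:11>0 D:11>9 E:9>8)
P2 drop S (R beats it: A:4>0 B:10>9 C:13>1 D:12>9 E:11>9)
P1 drop D (B beats it: Q:5>2 R:2>0 T:9>7)
P1 drop E (C beats it: Q:7>5 R:5>3 T:7>6)
P2 drop T (Q beats it: A:9>3 B:6>4 C:11>9)
P1 drop B (A beats it: Q:9>5 R:3>2)
P1→{A,C} P2→{Q,R}

Survivors P1:{A,C} P2:{Q,R}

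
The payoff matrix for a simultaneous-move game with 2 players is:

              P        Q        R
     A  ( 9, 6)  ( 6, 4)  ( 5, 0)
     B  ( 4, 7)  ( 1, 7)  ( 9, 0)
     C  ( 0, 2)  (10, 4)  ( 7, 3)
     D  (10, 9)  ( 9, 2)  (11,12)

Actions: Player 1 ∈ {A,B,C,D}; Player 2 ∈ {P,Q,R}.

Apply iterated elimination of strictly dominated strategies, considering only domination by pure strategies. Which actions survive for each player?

P1 drop A (D beats it: P:10>9 Q:9>6 R:11>5)
P1 drop B (D beats it: P:10>4 Q:9>1 R:11>9)
P2 drop P (R beats it: C:3>2 D:12>9)
P1→{C,D} P2→{Q,R}

Survivors P1:{C,D} P2:{Q,R}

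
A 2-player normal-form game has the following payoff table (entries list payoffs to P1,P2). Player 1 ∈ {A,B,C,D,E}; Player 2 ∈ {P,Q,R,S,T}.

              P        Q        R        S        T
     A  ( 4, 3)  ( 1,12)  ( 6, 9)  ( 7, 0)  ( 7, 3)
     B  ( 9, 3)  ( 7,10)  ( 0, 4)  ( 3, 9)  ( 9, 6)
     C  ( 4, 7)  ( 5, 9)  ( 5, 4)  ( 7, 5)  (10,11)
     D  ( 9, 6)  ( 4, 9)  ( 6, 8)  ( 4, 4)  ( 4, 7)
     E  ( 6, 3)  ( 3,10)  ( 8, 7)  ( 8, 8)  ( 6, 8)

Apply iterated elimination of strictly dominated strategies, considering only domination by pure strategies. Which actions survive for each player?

Survivors P1:{B,C} P2:{Q,T}

P2 drop P (Q beats it: A:12>3 B:10>3 C:9>7 D:9>6 E:10>3)
P2 drop R (Q beats it: A:12>9 B:10>4 C:9>4 D:9>8 E:10>7)
P1 drop D (C beats it: Q:5>4 S:7>4 T:10>4)
P2 drop S (Q beats it: A:12>0 B:10>9 C:9>5 E:10>8)
P1 drop A (B beats it: Q:7>1 T:9>7)
P1 drop E (B beats it: Q:7>3 T:9>6)
P1→{B,C} P2→{Q,T}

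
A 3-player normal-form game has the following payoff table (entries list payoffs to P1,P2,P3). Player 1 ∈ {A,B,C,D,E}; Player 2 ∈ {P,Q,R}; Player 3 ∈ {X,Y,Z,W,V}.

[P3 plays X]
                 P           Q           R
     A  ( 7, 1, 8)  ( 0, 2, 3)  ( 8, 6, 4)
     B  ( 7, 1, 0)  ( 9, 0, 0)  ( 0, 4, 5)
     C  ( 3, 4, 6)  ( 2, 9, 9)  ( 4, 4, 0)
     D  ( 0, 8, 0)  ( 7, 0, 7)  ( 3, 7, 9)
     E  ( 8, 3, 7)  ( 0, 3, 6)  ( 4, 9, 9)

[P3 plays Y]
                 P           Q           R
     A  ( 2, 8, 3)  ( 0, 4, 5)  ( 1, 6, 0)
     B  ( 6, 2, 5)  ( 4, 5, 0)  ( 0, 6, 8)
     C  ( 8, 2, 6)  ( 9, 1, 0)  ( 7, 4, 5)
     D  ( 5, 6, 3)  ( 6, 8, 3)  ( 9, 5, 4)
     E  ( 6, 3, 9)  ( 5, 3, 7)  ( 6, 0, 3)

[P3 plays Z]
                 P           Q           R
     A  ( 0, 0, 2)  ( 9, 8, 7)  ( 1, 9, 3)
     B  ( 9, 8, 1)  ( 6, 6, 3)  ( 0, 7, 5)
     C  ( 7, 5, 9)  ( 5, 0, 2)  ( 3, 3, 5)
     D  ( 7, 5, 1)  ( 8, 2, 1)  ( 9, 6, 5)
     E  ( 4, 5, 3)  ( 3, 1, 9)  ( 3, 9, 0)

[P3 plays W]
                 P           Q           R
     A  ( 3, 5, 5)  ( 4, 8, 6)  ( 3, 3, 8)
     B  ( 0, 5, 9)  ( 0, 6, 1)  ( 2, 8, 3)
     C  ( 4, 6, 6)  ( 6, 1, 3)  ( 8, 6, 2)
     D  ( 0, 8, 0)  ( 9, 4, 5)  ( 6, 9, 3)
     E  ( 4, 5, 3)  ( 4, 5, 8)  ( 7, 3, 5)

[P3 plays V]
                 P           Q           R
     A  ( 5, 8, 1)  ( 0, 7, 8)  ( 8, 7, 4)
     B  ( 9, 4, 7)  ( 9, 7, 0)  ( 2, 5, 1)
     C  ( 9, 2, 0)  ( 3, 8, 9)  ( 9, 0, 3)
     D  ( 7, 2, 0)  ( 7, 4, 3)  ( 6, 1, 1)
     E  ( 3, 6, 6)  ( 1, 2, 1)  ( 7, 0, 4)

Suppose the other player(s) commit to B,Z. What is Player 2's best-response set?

P2 best: {P}

u_2(P vs B,Z) = 8
u_2(Q vs B,Z) = 6
u_2(R vs B,Z) = 7
max payoff 8 at {P}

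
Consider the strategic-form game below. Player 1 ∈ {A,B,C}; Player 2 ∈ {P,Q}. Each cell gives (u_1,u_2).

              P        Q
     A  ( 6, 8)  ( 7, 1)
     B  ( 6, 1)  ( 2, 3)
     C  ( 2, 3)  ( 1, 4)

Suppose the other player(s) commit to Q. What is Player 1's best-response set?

u_1(A vs Q) = 7
u_1(B vs Q) = 2
u_1(C vs Q) = 1
max payoff 7 at {A}

BR_1 = {A}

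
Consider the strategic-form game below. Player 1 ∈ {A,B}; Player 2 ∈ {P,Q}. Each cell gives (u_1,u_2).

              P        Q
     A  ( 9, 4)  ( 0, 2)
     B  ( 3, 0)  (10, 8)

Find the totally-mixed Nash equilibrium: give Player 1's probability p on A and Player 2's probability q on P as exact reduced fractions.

(p,q) = (4/5, 5/8)

P1 indiff ⇒ q·9+(1-q)·0 = q·3+(1-q)·10 ⇒ q(6) = (1-q)(10) ⇒ q = 5/8
P2 indiff ⇒ p·4+(1-p)·0 = p·2+(1-p)·8 ⇒ p(2) = (1-p)(8) ⇒ p = 4/5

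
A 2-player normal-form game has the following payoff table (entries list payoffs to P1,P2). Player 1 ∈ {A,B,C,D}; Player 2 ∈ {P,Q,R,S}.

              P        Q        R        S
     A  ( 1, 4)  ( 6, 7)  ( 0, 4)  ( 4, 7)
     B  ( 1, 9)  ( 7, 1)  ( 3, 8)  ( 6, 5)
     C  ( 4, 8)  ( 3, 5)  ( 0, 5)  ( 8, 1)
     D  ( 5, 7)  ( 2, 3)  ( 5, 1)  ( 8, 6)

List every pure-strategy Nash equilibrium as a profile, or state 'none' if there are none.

(A,P): not NE [P1→D gives 5>1; P2→S gives 7>4]
(A,Q): not NE [P1→B gives 7>6]
(A,R): not NE [P1→D gives 5>0; P2→S gives 7>4]
(A,S): not NE [P1→D gives 8>4]
(B,P): not NE [P1→D gives 5>1]
(B,Q): not NE [P2→P gives 9>1]
(B,R): not NE [P1→D gives 5>3; P2→P gives 9>8]
(B,S): not NE [P1→D gives 8>6; P2→P gives 9>5]
(C,P): not NE [P1→D gives 5>4]
(C,Q): not NE [P1→B gives 7>3; P2→P gives 8>5]
(C,R): not NE [P1→D gives 5>0; P2→P gives 8>5]
(C,S): not NE [P2→P gives 8>1]
(D,P): NE
(D,Q): not NE [P1→B gives 7>2; P2→P gives 7>3]
(D,R): not NE [P2→P gives 7>1]
(D,S): not NE [P2→P gives 7>6]

PSNE = {(D,P)}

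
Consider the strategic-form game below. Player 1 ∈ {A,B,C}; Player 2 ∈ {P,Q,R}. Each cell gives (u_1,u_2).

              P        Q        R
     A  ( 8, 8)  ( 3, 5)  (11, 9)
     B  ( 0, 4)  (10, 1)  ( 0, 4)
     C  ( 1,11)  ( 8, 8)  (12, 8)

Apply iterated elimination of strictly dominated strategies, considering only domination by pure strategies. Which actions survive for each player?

P2 drop Q (P beats it: A:8>5 B:4>1 C:11>8)
P1 drop B (A beats it: P:8>0 R:11>0)
P1→{A,C} P2→{P,R}

Survivors P1:{A,C} P2:{P,R}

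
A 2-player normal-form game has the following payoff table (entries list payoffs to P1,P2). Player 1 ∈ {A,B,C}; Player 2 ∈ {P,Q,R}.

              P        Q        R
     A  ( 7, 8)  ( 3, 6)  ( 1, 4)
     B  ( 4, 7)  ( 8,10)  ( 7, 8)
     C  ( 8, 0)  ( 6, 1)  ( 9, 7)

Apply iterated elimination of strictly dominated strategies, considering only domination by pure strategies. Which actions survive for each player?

P1 drop A (C beats it: P:8>7 Q:6>3 R:9>1)
P2 drop P (Q beats it: B:10>7 C:1>0)
P1→{B,C} P2→{Q,R}

Survivors P1:{B,C} P2:{Q,R}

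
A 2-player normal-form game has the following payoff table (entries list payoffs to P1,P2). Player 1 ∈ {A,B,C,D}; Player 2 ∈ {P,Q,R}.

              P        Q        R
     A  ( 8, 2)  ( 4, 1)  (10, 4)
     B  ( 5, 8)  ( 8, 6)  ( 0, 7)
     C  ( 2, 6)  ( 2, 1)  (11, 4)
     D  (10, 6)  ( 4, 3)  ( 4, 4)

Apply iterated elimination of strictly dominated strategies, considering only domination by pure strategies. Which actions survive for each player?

P2 drop Q (P beats it: A:2>1 B:8>6 C:6>1 D:6>3)
P1 drop B (A beats it: P:8>5 R:10>0)
P1→{A,C,D} P2→{P,R}

Survivors P1:{A,C,D} P2:{P,R}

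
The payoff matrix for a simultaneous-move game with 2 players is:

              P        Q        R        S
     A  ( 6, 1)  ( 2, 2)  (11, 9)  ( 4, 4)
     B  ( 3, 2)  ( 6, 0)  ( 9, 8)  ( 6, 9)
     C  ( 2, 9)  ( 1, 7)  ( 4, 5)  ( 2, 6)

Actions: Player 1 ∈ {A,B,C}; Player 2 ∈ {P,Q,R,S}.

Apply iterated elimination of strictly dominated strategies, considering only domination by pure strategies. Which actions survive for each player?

P1 drop C (A beats it: P:6>2 Q:2>1 R:11>4 S:4>2)
P2 drop P (R beats it: A:9>1 B:8>2)
P2 drop Q (R beats it: A:9>2 B:8>0)
P1→{A,B} P2→{R,S}

Survivors P1:{A,B} P2:{R,S}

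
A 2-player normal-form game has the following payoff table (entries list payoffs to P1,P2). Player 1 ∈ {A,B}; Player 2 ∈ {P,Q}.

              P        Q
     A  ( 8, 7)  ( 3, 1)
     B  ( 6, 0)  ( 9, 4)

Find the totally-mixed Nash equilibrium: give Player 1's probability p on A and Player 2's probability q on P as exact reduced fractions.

P1 indiff ⇒ q·8+(1-q)·3 = q·6+(1-q)·9 ⇒ q(2) = (1-q)(6) ⇒ q = 3/4
P2 indiff ⇒ p·7+(1-p)·0 = p·1+(1-p)·4 ⇒ p(6) = (1-p)(4) ⇒ p = 2/5

(p,q) = (2/5, 3/4)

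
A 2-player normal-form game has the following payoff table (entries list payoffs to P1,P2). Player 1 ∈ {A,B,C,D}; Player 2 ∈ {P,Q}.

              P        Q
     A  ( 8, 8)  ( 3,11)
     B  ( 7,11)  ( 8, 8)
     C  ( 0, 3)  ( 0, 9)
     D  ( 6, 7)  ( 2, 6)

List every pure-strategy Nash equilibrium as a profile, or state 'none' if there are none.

Equilibria: none

(A,P): not NE [P2→Q gives 11>8]
(A,Q): not NE [P1→B gives 8>3]
(B,P): not NE [P1→A gives 8>7]
(B,Q): not NE [P2→P gives 11>8]
(C,P): not NE [P1→A gives 8>0; P2→Q gives 9>3]
(C,Q): not NE [P1→B gives 8>0]
(D,P): not NE [P1→A gives 8>6]
(D,Q): not NE [P1→B gives 8>2; P2→P gives 7>6]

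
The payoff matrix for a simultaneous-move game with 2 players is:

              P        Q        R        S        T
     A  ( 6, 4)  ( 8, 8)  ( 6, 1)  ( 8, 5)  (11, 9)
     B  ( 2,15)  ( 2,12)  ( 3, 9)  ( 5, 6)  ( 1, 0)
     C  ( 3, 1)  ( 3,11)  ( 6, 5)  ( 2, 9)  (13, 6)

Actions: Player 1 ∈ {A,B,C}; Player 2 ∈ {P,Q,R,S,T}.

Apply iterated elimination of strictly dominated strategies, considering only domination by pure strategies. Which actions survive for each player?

P1 drop B (A beats it: P:6>2 Q:8>2 R:6>3 S:8>5 T:11>1)
P2 drop P (Q beats it: A:8>4 C:11>1)
P2 drop R (Q beats it: A:8>1 C:11>5)
P2 drop S (Q beats it: A:8>5 C:11>9)
P1→{A,C} P2→{Q,T}

Remaining: P1:{A,C} P2:{Q,T}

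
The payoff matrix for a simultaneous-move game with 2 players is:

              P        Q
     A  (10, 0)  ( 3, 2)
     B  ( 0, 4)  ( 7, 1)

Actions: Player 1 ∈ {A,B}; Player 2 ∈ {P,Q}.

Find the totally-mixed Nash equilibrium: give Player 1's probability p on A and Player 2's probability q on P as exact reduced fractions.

P1 mixes 3/5 on A; P2 mixes 2/7 on P

P1 indiff ⇒ q·10+(1-q)·3 = q·0+(1-q)·7 ⇒ q(10) = (1-q)(4) ⇒ q = 2/7
P2 indiff ⇒ p·0+(1-p)·4 = p·2+(1-p)·1 ⇒ p(-2) = (1-p)(-3) ⇒ p = 3/5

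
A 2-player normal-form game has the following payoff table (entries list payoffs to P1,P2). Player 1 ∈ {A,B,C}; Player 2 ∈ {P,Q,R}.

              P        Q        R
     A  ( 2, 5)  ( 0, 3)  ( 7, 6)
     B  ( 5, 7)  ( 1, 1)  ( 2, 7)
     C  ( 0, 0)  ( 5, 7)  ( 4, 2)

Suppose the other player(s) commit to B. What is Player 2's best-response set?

u_2(P vs B) = 7
u_2(Q vs B) = 1
u_2(R vs B) = 7
max payoff 7 at {P,R}

argmax u_2 = {P,R}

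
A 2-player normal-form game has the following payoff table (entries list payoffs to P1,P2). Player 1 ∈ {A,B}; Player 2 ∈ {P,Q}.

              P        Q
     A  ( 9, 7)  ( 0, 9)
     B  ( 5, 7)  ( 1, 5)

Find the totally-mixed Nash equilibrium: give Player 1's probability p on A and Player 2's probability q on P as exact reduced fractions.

P1 mixes 1/2 on A; P2 mixes 1/5 on P

P1 indiff ⇒ q·9+(1-q)·0 = q·5+(1-q)·1 ⇒ q(4) = (1-q)(1) ⇒ q = 1/5
P2 indiff ⇒ p·7+(1-p)·7 = p·9+(1-p)·5 ⇒ p(-2) = (1-p)(-2) ⇒ p = 1/2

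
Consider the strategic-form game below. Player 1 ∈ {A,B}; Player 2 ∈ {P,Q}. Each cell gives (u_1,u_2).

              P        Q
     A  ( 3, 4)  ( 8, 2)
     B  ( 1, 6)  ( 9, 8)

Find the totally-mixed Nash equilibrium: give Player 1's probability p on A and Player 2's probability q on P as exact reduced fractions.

P1 mixes 1/2 on A; P2 mixes 1/3 on P

P1 indiff ⇒ q·3+(1-q)·8 = q·1+(1-q)·9 ⇒ q(2) = (1-q)(1) ⇒ q = 1/3
P2 indiff ⇒ p·4+(1-p)·6 = p·2+(1-p)·8 ⇒ p(2) = (1-p)(2) ⇒ p = 1/2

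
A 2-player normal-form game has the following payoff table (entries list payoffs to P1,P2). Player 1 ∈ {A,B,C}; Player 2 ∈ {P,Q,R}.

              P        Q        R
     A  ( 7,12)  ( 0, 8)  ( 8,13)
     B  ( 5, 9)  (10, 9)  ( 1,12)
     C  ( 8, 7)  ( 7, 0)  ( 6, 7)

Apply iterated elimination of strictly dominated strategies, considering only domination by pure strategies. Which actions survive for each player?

IESDS → P1:{A,C} P2:{P,R}

P2 drop Q (R beats it: A:13>8 B:12>9 C:7>0)
P1 drop B (A beats it: P:7>5 R:8>1)
P1→{A,C} P2→{P,R}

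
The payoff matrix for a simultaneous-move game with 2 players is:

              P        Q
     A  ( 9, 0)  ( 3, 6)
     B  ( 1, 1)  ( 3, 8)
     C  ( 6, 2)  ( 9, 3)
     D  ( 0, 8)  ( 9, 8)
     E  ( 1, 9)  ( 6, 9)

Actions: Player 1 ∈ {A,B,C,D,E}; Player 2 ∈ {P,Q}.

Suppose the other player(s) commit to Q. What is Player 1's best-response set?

u_1(A vs Q) = 3
u_1(B vs Q) = 3
u_1(C vs Q) = 9
u_1(D vs Q) = 9
u_1(E vs Q) = 6
max payoff 9 at {C,D}

BR_1 = {C,D}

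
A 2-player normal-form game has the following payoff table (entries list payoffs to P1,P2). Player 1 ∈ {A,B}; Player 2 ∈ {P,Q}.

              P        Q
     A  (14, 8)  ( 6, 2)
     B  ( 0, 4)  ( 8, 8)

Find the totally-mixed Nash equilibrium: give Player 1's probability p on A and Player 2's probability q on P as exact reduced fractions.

P1 indiff ⇒ q·14+(1-q)·6 = q·0+(1-q)·8 ⇒ q(14) = (1-q)(2) ⇒ q = 1/8
P2 indiff ⇒ p·8+(1-p)·4 = p·2+(1-p)·8 ⇒ p(6) = (1-p)(4) ⇒ p = 2/5

P1 mixes 2/5 on A; P2 mixes 1/8 on P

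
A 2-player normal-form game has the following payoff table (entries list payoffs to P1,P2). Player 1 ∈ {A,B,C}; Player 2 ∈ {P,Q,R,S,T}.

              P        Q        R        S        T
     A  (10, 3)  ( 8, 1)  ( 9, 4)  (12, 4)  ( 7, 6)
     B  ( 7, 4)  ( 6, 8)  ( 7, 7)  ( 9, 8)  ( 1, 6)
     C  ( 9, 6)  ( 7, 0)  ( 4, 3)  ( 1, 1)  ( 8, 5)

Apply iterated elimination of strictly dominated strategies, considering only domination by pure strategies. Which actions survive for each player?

Remaining: P1:{A,C} P2:{P,T}

P1 drop B (A beats it: P:10>7 Q:8>6 R:9>7 S:12>9 T:7>1)
P2 drop Q (P beats it: A:3>1 C:6>0)
P2 drop R (T beats it: A:6>4 C:5>3)
P2 drop S (T beats it: A:6>4 C:5>1)
P1→{A,C} P2→{P,T}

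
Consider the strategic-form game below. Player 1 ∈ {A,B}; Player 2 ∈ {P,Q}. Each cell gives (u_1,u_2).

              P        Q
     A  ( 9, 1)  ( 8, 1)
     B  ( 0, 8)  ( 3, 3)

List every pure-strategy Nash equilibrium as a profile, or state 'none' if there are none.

(A,P): NE
(A,Q): NE
(B,P): not NE [P1→A gives 9>0]
(B,Q): not NE [P1→A gives 8>3; P2→P gives 8>3]

NE set: (A,P), (A,Q)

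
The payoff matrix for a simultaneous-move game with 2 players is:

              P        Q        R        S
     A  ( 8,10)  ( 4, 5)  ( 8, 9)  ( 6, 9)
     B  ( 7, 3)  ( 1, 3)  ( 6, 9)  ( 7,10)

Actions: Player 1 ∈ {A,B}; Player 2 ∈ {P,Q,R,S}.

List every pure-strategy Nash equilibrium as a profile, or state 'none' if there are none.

PSNE = {(A,P), (B,S)}

(A,P): NE
(A,Q): not NE [P2→P gives 10>5]
(A,R): not NE [P2→P gives 10>9]
(A,S): not NE [P1→B gives 7>6; P2→P gives 10>9]
(B,P): not NE [P1→A gives 8>7; P2→S gives 10>3]
(B,Q): not NE [P1→A gives 4>1; P2→S gives 10>3]
(B,R): not NE [P1→A gives 8>6; P2→S gives 10>9]
(B,S): NE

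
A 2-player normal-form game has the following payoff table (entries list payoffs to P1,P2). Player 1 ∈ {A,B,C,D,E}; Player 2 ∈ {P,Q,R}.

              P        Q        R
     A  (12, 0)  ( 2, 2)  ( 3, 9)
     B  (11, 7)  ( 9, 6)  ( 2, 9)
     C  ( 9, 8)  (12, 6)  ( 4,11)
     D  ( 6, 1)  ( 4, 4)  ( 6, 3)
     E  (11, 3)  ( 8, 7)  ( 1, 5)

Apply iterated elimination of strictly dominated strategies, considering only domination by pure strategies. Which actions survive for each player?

P2 drop P (R beats it: A:9>0 B:9>7 C:11>8 D:3>1 E:5>3)
P1 drop A (C beats it: Q:12>2 R:4>3)
P1 drop B (C beats it: Q:12>9 R:4>2)
P1 drop E (C beats it: Q:12>8 R:4>1)
P1→{C,D} P2→{Q,R}

IESDS → P1:{C,D} P2:{Q,R}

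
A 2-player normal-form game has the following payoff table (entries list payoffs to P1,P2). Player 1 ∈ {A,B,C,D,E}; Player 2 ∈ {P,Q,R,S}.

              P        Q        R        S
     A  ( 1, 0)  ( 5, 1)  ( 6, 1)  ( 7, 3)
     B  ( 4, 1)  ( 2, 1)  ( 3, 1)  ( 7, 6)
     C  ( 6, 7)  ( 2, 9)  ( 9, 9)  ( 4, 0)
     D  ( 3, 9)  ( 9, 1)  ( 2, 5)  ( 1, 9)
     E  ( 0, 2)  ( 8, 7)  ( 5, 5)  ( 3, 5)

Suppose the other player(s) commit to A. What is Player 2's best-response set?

P2 best: {S}

u_2(P vs A) = 0
u_2(Q vs A) = 1
u_2(R vs A) = 1
u_2(S vs A) = 3
max payoff 3 at {S}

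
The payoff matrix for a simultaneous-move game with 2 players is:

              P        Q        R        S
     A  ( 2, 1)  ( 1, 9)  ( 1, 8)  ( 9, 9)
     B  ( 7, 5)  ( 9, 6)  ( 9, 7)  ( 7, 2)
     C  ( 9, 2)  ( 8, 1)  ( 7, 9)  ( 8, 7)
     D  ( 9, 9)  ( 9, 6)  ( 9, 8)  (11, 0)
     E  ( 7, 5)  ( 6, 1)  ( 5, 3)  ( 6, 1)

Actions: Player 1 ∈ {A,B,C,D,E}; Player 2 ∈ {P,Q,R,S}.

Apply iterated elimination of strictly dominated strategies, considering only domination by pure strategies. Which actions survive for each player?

IESDS → P1:{B,C,D} P2:{P,R}

P1 drop A (D beats it: P:9>2 Q:9>1 R:9>1 S:11>9)
P1 drop E (C beats it: P:9>7 Q:8>6 R:7>5 S:8>6)
P2 drop Q (R beats it: B:7>6 C:9>1 D:8>6)
P2 drop S (R beats it: B:7>2 C:9>7 D:8>0)
P1→{B,C,D} P2→{P,R}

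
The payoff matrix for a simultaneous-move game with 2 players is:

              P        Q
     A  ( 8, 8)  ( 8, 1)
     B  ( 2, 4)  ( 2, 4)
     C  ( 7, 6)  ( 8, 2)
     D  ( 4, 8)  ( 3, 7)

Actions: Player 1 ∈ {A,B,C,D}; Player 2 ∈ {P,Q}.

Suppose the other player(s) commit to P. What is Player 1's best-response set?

u_1(A vs P) = 8
u_1(B vs P) = 2
u_1(C vs P) = 7
u_1(D vs P) = 4
max payoff 8 at {A}

BR_1 = {A}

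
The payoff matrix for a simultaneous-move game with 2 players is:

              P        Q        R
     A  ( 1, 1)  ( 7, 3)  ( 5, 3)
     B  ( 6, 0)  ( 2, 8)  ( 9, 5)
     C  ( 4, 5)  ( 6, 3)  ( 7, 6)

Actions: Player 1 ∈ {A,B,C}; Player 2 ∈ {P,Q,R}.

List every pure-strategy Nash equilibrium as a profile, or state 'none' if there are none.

Nash profiles: (A,Q)

(A,P): not NE [P1→B gives 6>1; P2→R gives 3>1]
(A,Q): NE
(A,R): not NE [P1→B gives 9>5]
(B,P): not NE [P2→Q gives 8>0]
(B,Q): not NE [P1→A gives 7>2]
(B,R): not NE [P2→Q gives 8>5]
(C,P): not NE [P1→B gives 6>4; P2→R gives 6>5]
(C,Q): not NE [P1→A gives 7>6; P2→R gives 6>3]
(C,R): not NE [P1→B gives 9>7]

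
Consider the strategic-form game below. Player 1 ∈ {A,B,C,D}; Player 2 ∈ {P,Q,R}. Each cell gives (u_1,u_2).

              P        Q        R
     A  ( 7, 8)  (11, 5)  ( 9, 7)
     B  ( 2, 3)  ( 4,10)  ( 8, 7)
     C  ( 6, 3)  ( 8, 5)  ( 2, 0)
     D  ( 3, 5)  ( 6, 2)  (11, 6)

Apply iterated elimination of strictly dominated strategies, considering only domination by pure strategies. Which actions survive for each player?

P1 drop B (A beats it: P:7>2 Q:11>4 R:9>8)
P1 drop C (A beats it: P:7>6 Q:11>8 R:9>2)
P2 drop Q (P beats it: A:8>5 D:5>2)
P1→{A,D} P2→{P,R}

Remaining: P1:{A,D} P2:{P,R}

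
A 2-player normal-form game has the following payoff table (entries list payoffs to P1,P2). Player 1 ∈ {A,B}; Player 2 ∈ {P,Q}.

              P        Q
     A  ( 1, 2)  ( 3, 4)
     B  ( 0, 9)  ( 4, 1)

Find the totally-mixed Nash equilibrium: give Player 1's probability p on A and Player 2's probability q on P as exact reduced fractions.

P1 indiff ⇒ q·1+(1-q)·3 = q·0+(1-q)·4 ⇒ q(1) = (1-q)(1) ⇒ q = 1/2
P2 indiff ⇒ p·2+(1-p)·9 = p·4+(1-p)·1 ⇒ p(-2) = (1-p)(-8) ⇒ p = 4/5

(p,q) = (4/5, 1/2)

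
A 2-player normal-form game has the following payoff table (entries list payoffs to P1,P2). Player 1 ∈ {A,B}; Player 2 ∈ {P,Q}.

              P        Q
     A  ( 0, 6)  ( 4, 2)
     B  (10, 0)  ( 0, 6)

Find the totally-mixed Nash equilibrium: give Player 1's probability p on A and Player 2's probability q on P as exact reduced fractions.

p=3/5, q=2/7

P1 indiff ⇒ q·0+(1-q)·4 = q·10+(1-q)·0 ⇒ q(-10) = (1-q)(-4) ⇒ q = 2/7
P2 indiff ⇒ p·6+(1-p)·0 = p·2+(1-p)·6 ⇒ p(4) = (1-p)(6) ⇒ p = 3/5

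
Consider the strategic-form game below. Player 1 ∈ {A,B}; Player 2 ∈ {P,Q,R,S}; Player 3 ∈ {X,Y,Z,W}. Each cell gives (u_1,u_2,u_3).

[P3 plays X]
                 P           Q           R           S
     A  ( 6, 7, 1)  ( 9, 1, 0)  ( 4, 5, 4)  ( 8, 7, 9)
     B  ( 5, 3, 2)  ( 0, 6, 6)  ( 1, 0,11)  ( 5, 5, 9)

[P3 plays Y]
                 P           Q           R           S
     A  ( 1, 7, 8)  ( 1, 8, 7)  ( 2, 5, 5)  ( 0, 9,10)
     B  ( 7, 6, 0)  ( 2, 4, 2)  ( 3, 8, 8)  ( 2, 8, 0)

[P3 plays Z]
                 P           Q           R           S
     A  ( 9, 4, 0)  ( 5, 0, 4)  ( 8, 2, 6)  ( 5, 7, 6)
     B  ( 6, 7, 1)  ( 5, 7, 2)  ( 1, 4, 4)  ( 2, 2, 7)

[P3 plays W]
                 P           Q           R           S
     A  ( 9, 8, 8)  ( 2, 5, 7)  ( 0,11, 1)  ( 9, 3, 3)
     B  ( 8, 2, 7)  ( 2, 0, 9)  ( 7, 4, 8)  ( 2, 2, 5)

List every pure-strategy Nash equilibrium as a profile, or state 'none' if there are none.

Equilibria: none

(A,P,X): not NE [P3→W gives 8>1]
(A,P,Y): not NE [P1→B gives 7>1; P2→S gives 9>7]
(A,P,Z): not NE [P2→S gives 7>4; P3→W gives 8>0]
(A,P,W): not NE [P2→R gives 11>8]
(A,Q,X): not NE [P2→S gives 7>1; P3→W gives 7>0]
(A,Q,Y): not NE [P1→B gives 2>1; P2→S gives 9>8]
(A,Q,Z): not NE [P2→S gives 7>0; P3→W gives 7>4]
(A,Q,W): not NE [P2→R gives 11>5]
(A,R,X): not NE [P2→S gives 7>5; P3→Z gives 6>4]
(A,R,Y): not NE [P1→B gives 3>2; P2→S gives 9>5; P3→Z gives 6>5]
(A,R,Z): not NE [P2→S gives 7>2]
(A,R,W): not NE [P1→B gives 7>0; P3→Z gives 6>1]
(A,S,X): not NE [P3→Y gives 10>9]
(A,S,Y): not NE [P1→B gives 2>0]
(A,S,Z): not NE [P3→Y gives 10>6]
(A,S,W): not NE [P2→R gives 11>3; P3→Y gives 10>3]
(B,P,X): not NE [P1→A gives 6>5; P2→Q gives 6>3; P3→W gives 7>2]
(B,P,Y): not NE [P2→S gives 8>6; P3→W gives 7>0]
(B,P,Z): not NE [P1→A gives 9>6; P3→W gives 7>1]
(B,P,W): not NE [P1→A gives 9>8; P2→R gives 4>2]
(B,Q,X): not NE [P1→A gives 9>0; P3→W gives 9>6]
(B,Q,Y): not NE [P2→S gives 8>4; P3→W gives 9>2]
(B,Q,Z): not NE [P3→W gives 9>2]
(B,Q,W): not NE [P2→R gives 4>0]
(B,R,X): not NE [P1→A gives 4>1; P2→Q gives 6>0]
(B,R,Y): not NE [P3→X gives 11>8]
(B,R,Z): not NE [P1→A gives 8>1; P2→Q gives 7>4; P3→X gives 11>4]
(B,R,W): not NE [P3→X gives 11>8]
(B,S,X): not NE [P1→A gives 8>5; P2→Q gives 6>5]
(B,S,Y): not NE [P3→X gives 9>0]
(B,S,Z): not NE [P1→A gives 5>2; P2→Q gives 7>2; P3→X gives 9>7]
(B,S,W): not NE [P1→A gives 9>2; P2→R gives 4>2; P3→X gives 9>5]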